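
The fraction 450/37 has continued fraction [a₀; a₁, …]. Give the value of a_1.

6

Apply division with remainder until the remainder is 0:
⌊450/37⌋ = 12, remainder 6
⌊37/6⌋ = 6, remainder 1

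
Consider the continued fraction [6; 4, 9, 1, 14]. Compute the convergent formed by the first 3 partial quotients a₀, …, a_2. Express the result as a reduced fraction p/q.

231/37

Start with 9.
4 + 1/(9/1) = 4 + 1/9 = 37/9
6 + 1/(37/9) = 6 + 9/37 = 231/37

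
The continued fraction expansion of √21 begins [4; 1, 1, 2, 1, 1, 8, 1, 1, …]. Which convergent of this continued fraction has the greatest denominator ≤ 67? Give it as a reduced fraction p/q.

List convergents until the denominator exceeds the bound:
a_0 = 4: 4/1  (≤ bound)
a_1 = 1: 5/1  (≤ bound)
a_2 = 1: 9/2  (≤ bound)
a_3 = 2: 23/5  (≤ bound)
a_4 = 1: 32/7  (≤ bound)
a_5 = 1: 55/12  (≤ bound)
a_6 = 8: 472/103  (> 67, stop)

55/12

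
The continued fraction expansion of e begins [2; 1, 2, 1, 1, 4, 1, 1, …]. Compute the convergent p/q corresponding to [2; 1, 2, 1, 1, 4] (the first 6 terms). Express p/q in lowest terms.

87/32

a_0 = 2: 2/1
a_1 = 1: 3/1
a_2 = 2: 8/3
a_3 = 1: 11/4
a_4 = 1: 19/7
a_5 = 4: 87/32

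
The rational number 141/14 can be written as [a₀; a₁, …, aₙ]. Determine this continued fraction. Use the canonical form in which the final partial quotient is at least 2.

Repeatedly divide and take the remainder:
141 ÷ 14 → quotient 10, remainder 1
14 ÷ 1 → quotient 14, remainder 0

[10; 14]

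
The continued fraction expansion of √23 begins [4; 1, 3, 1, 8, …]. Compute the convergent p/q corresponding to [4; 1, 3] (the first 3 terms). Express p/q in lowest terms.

19/4

Use the convergent recurrence hₖ = aₖ·hₖ₋₁ + hₖ₋₂ (and likewise for the denominators kₖ):
a_0 = 4: 4/1
a_1 = 1: 5/1
a_2 = 3: 19/4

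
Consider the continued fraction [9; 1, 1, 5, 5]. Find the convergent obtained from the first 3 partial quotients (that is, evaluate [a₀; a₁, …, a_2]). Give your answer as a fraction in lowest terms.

Start with 1.
1 + 1/(1/1) = 1 + 1/1 = 2/1
9 + 1/(2/1) = 9 + 1/2 = 19/2

19/2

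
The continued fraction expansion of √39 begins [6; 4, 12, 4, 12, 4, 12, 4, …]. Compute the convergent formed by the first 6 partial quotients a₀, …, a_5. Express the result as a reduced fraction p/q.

62425/9996

Work from the innermost term outward:
Start with 4.
12 + 1/(4/1) = 12 + 1/4 = 49/4
4 + 1/(49/4) = 4 + 4/49 = 200/49
12 + 1/(200/49) = 12 + 49/200 = 2449/200
4 + 1/(2449/200) = 4 + 200/2449 = 9996/2449
6 + 1/(9996/2449) = 6 + 2449/9996 = 62425/9996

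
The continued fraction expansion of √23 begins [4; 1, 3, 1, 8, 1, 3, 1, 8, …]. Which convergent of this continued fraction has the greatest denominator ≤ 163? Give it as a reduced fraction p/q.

235/49

List convergents until the denominator exceeds the bound:
a_0 = 4: 4/1  (≤ bound)
a_1 = 1: 5/1  (≤ bound)
a_2 = 3: 19/4  (≤ bound)
a_3 = 1: 24/5  (≤ bound)
a_4 = 8: 211/44  (≤ bound)
a_5 = 1: 235/49  (≤ bound)
a_6 = 3: 916/191  (> 163, stop)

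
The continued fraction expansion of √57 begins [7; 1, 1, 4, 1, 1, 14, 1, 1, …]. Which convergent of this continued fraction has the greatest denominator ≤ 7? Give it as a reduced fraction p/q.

a_0 = 7: 7/1  (≤ bound)
a_1 = 1: 8/1  (≤ bound)
a_2 = 1: 15/2  (≤ bound)
a_3 = 4: 68/9  (> 7, stop)

15/2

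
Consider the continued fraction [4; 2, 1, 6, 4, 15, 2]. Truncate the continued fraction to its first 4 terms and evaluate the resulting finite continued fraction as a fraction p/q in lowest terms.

Work from the innermost term outward:
Start with 6.
1 + 1/(6/1) = 1 + 1/6 = 7/6
2 + 1/(7/6) = 2 + 6/7 = 20/7
4 + 1/(20/7) = 4 + 7/20 = 87/20

87/20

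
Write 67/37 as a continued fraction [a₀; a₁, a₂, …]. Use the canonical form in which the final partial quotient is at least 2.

Run the Euclidean algorithm, recording each quotient:
67 ÷ 37 → quotient 1, remainder 30
37 ÷ 30 → quotient 1, remainder 7
30 ÷ 7 → quotient 4, remainder 2
7 ÷ 2 → quotient 3, remainder 1
2 ÷ 1 → quotient 2, remainder 0

[1; 1, 4, 3, 2]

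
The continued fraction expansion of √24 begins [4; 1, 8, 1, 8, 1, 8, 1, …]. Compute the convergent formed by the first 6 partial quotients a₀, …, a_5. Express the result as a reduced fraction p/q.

485/99

Build up convergents one term at a time:
a_0 = 4: 4/1
a_1 = 1: 5/1
a_2 = 8: 44/9
a_3 = 1: 49/10
a_4 = 8: 436/89
a_5 = 1: 485/99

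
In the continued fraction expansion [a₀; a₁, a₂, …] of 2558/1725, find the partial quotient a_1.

2

Run the Euclidean algorithm, recording each quotient:
⌊2558/1725⌋ = 1, remainder 833
⌊1725/833⌋ = 2, remainder 59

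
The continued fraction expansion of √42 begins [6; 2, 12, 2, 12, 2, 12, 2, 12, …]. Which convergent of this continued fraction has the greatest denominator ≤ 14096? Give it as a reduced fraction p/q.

a_0 = 6: 6/1  (≤ bound)
a_1 = 2: 13/2  (≤ bound)
a_2 = 12: 162/25  (≤ bound)
a_3 = 2: 337/52  (≤ bound)
a_4 = 12: 4206/649  (≤ bound)
a_5 = 2: 8749/1350  (≤ bound)
a_6 = 12: 109194/16849  (> 14096, stop)

8749/1350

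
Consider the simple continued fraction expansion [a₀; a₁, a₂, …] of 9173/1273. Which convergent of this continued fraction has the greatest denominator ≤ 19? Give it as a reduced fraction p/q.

a_0 = 7: 7/1  (≤ bound)
a_1 = 4: 29/4  (≤ bound)
a_2 = 1: 36/5  (≤ bound)
a_3 = 6: 245/34  (> 19, stop)

36/5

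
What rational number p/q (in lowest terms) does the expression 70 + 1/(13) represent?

911/13

Work from the innermost term outward:
Start with 13.
70 + 1/(13/1) = 70 + 1/13 = 911/13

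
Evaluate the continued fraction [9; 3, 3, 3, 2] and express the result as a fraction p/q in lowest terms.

Work from the innermost term outward:
Start with 2.
3 + 1/(2/1) = 3 + 1/2 = 7/2
3 + 1/(7/2) = 3 + 2/7 = 23/7
3 + 1/(23/7) = 3 + 7/23 = 76/23
9 + 1/(76/23) = 9 + 23/76 = 707/76

707/76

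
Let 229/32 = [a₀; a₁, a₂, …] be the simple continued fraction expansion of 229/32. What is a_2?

Apply division with remainder until the remainder is 0:
⌊229/32⌋ = 7, remainder 5
⌊32/5⌋ = 6, remainder 2
⌊5/2⌋ = 2, remainder 1

2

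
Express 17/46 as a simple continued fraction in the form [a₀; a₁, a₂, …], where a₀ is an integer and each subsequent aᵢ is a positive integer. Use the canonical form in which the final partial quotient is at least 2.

Run the Euclidean algorithm, recording each quotient:
17 = 0·46 + 17, so a_0 = 0
46 = 2·17 + 12, so a_1 = 2
17 = 1·12 + 5, so a_2 = 1
12 = 2·5 + 2, so a_3 = 2
5 = 2·2 + 1, so a_4 = 2
2 = 2·1 + 0, so a_5 = 2

[0; 2, 1, 2, 2, 2]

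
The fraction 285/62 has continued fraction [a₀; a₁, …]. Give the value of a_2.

1

Run the Euclidean algorithm, recording each quotient:
⌊285/62⌋ = 4, remainder 37
⌊62/37⌋ = 1, remainder 25
⌊37/25⌋ = 1, remainder 12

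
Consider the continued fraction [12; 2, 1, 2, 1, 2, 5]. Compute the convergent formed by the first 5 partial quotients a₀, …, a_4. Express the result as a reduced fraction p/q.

136/11

a_0 = 12: 12/1
a_1 = 2: 25/2
a_2 = 1: 37/3
a_3 = 2: 99/8
a_4 = 1: 136/11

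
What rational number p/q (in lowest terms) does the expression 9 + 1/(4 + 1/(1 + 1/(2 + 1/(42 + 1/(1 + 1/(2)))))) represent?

Compute successive convergents:
a_0 = 9: 9/1
a_1 = 4: 37/4
a_2 = 1: 46/5
a_3 = 2: 129/14
a_4 = 42: 5464/593
a_5 = 1: 5593/607
a_6 = 2: 16650/1807

16650/1807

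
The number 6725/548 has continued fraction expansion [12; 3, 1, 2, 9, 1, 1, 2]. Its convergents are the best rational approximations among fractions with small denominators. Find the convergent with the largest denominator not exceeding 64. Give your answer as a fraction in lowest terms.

135/11

List convergents until the denominator exceeds the bound:
a_0 = 12: 12/1  (≤ bound)
a_1 = 3: 37/3  (≤ bound)
a_2 = 1: 49/4  (≤ bound)
a_3 = 2: 135/11  (≤ bound)
a_4 = 9: 1264/103  (> 64, stop)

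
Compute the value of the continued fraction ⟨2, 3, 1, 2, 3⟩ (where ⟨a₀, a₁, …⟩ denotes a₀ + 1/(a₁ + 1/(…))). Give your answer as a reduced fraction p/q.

84/37

Starting at the tail and folding back:
Start with 3.
2 + 1/(3/1) = 2 + 1/3 = 7/3
1 + 1/(7/3) = 1 + 3/7 = 10/7
3 + 1/(10/7) = 3 + 7/10 = 37/10
2 + 1/(37/10) = 2 + 10/37 = 84/37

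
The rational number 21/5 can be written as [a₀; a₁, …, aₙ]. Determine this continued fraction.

[4; 5]

21 ÷ 5 → quotient 4, remainder 1
5 ÷ 1 → quotient 5, remainder 0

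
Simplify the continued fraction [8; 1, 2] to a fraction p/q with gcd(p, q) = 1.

Compute successive convergents:
a_0 = 8: 8/1
a_1 = 1: 9/1
a_2 = 2: 26/3

26/3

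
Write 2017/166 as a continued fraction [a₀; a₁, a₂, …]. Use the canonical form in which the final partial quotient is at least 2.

[12; 6, 1, 1, 1, 3, 2]

2017 = 12·166 + 25, so a_0 = 12
166 = 6·25 + 16, so a_1 = 6
25 = 1·16 + 9, so a_2 = 1
16 = 1·9 + 7, so a_3 = 1
9 = 1·7 + 2, so a_4 = 1
7 = 3·2 + 1, so a_5 = 3
2 = 2·1 + 0, so a_6 = 2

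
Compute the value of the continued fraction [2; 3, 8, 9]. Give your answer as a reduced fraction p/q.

Use the convergent recurrence hₖ = aₖ·hₖ₋₁ + hₖ₋₂ (and likewise for the denominators kₖ):
a_0 = 2: 2/1
a_1 = 3: 7/3
a_2 = 8: 58/25
a_3 = 9: 529/228

529/228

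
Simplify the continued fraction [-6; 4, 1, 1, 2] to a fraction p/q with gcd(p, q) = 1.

-133/23

Start with 2.
1 + 1/(2/1) = 1 + 1/2 = 3/2
1 + 1/(3/2) = 1 + 2/3 = 5/3
4 + 1/(5/3) = 4 + 3/5 = 23/5
-6 + 1/(23/5) = -6 + 5/23 = -133/23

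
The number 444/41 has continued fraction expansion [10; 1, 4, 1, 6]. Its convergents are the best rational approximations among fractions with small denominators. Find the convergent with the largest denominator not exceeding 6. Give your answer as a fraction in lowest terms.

a_0 = 10: 10/1  (≤ bound)
a_1 = 1: 11/1  (≤ bound)
a_2 = 4: 54/5  (≤ bound)
a_3 = 1: 65/6  (≤ bound)
a_4 = 6: 444/41  (> 6, stop)

65/6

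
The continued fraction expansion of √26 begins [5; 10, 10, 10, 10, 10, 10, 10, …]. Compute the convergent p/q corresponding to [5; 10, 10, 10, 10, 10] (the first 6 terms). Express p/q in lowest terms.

a_0 = 5: 5/1
a_1 = 10: 51/10
a_2 = 10: 515/101
a_3 = 10: 5201/1020
a_4 = 10: 52525/10301
a_5 = 10: 530451/104030

530451/104030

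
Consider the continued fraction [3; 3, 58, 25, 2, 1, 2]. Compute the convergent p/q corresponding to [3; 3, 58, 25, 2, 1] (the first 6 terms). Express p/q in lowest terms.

44338/13309

a_0 = 3: 3/1
a_1 = 3: 10/3
a_2 = 58: 583/175
a_3 = 25: 14585/4378
a_4 = 2: 29753/8931
a_5 = 1: 44338/13309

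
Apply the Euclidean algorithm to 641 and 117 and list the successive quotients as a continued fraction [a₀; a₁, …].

[5; 2, 11, 5]

641 ÷ 117 → quotient 5, remainder 56
117 ÷ 56 → quotient 2, remainder 5
56 ÷ 5 → quotient 11, remainder 1
5 ÷ 1 → quotient 5, remainder 0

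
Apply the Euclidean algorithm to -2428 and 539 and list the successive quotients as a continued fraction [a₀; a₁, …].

Apply division with remainder until the remainder is 0:
-2428 ÷ 539 → quotient -5, remainder 267
539 ÷ 267 → quotient 2, remainder 5
267 ÷ 5 → quotient 53, remainder 2
5 ÷ 2 → quotient 2, remainder 1
2 ÷ 1 → quotient 2, remainder 0

[-5; 2, 53, 2, 2]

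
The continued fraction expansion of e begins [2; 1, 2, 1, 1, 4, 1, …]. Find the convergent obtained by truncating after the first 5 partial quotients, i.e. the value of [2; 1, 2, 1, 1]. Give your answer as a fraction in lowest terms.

a_0 = 2: 2/1
a_1 = 1: 3/1
a_2 = 2: 8/3
a_3 = 1: 11/4
a_4 = 1: 19/7

19/7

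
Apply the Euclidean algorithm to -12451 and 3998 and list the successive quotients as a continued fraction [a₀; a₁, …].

[-4; 1, 7, 1, 2, 1, 37, 3]

-12451 = -4·3998 + 3541, so a_0 = -4
3998 = 1·3541 + 457, so a_1 = 1
3541 = 7·457 + 342, so a_2 = 7
457 = 1·342 + 115, so a_3 = 1
342 = 2·115 + 112, so a_4 = 2
115 = 1·112 + 3, so a_5 = 1
112 = 37·3 + 1, so a_6 = 37
3 = 3·1 + 0, so a_7 = 3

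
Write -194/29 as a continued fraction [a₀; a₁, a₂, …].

-194 ÷ 29 → quotient -7, remainder 9
29 ÷ 9 → quotient 3, remainder 2
9 ÷ 2 → quotient 4, remainder 1
2 ÷ 1 → quotient 2, remainder 0

[-7; 3, 4, 2]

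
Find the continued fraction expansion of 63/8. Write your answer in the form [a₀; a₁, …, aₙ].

⌊63/8⌋ = 7, remainder 7
⌊8/7⌋ = 1, remainder 1
⌊7/1⌋ = 7, remainder 0

[7; 1, 7]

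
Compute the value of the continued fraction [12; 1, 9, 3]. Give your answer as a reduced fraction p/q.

Starting at the tail and folding back:
Start with 3.
9 + 1/(3/1) = 9 + 1/3 = 28/3
1 + 1/(28/3) = 1 + 3/28 = 31/28
12 + 1/(31/28) = 12 + 28/31 = 400/31

400/31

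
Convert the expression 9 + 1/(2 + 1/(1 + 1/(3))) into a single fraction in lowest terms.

Compute successive convergents:
a_0 = 9: 9/1
a_1 = 2: 19/2
a_2 = 1: 28/3
a_3 = 3: 103/11

103/11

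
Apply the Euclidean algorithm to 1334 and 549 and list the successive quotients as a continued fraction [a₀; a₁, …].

1334 ÷ 549 → quotient 2, remainder 236
549 ÷ 236 → quotient 2, remainder 77
236 ÷ 77 → quotient 3, remainder 5
77 ÷ 5 → quotient 15, remainder 2
5 ÷ 2 → quotient 2, remainder 1
2 ÷ 1 → quotient 2, remainder 0

[2; 2, 3, 15, 2, 2]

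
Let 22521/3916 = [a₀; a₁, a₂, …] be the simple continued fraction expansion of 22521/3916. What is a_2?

Run the Euclidean algorithm, recording each quotient:
22521 ÷ 3916 → quotient 5, remainder 2941
3916 ÷ 2941 → quotient 1, remainder 975
2941 ÷ 975 → quotient 3, remainder 16

3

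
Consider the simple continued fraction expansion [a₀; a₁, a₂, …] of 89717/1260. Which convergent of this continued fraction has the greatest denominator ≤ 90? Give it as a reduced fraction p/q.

List convergents until the denominator exceeds the bound:
a_0 = 71: 71/1  (≤ bound)
a_1 = 4: 285/4  (≤ bound)
a_2 = 1: 356/5  (≤ bound)
a_3 = 9: 3489/49  (≤ bound)
a_4 = 3: 10823/152  (> 90, stop)

3489/49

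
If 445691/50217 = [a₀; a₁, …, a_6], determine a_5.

Repeatedly divide and take the remainder:
⌊445691/50217⌋ = 8, remainder 43955
⌊50217/43955⌋ = 1, remainder 6262
⌊43955/6262⌋ = 7, remainder 121
⌊6262/121⌋ = 51, remainder 91
⌊121/91⌋ = 1, remainder 30
⌊91/30⌋ = 3, remainder 1

3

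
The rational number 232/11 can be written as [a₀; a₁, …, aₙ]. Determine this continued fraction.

[21; 11]

232 = 21·11 + 1, so a_0 = 21
11 = 11·1 + 0, so a_1 = 11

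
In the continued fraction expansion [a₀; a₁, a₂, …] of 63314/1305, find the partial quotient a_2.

Run the Euclidean algorithm, recording each quotient:
63314 ÷ 1305 → quotient 48, remainder 674
1305 ÷ 674 → quotient 1, remainder 631
674 ÷ 631 → quotient 1, remainder 43

1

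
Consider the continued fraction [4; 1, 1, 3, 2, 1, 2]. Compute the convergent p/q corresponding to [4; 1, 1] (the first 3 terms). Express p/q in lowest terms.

Collapse the nested fraction from the inside out:
Start with 1.
1 + 1/(1/1) = 1 + 1/1 = 2/1
4 + 1/(2/1) = 4 + 1/2 = 9/2

9/2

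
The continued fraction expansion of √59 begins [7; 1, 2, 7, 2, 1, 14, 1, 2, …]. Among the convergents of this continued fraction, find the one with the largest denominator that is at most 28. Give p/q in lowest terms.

169/22

List convergents until the denominator exceeds the bound:
a_0 = 7: 7/1  (≤ bound)
a_1 = 1: 8/1  (≤ bound)
a_2 = 2: 23/3  (≤ bound)
a_3 = 7: 169/22  (≤ bound)
a_4 = 2: 361/47  (> 28, stop)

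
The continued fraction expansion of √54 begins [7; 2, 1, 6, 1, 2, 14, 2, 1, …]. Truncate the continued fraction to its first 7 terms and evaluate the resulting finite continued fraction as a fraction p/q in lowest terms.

6959/947

Build up convergents one term at a time:
a_0 = 7: 7/1
a_1 = 2: 15/2
a_2 = 1: 22/3
a_3 = 6: 147/20
a_4 = 1: 169/23
a_5 = 2: 485/66
a_6 = 14: 6959/947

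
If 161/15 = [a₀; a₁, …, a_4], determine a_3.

1

161 = 10·15 + 11, so a_0 = 10
15 = 1·11 + 4, so a_1 = 1
11 = 2·4 + 3, so a_2 = 2
4 = 1·3 + 1, so a_3 = 1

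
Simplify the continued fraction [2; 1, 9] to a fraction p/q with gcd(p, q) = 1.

29/10

a_0 = 2: 2/1
a_1 = 1: 3/1
a_2 = 9: 29/10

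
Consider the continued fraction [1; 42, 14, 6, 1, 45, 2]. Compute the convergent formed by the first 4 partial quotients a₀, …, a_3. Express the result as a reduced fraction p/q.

3661/3576

Use the convergent recurrence hₖ = aₖ·hₖ₋₁ + hₖ₋₂ (and likewise for the denominators kₖ):
a_0 = 1: 1/1
a_1 = 42: 43/42
a_2 = 14: 603/589
a_3 = 6: 3661/3576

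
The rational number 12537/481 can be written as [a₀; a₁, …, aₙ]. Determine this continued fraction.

[26; 15, 1, 1, 15]

Apply division with remainder until the remainder is 0:
12537 = 26·481 + 31, so a_0 = 26
481 = 15·31 + 16, so a_1 = 15
31 = 1·16 + 15, so a_2 = 1
16 = 1·15 + 1, so a_3 = 1
15 = 15·1 + 0, so a_4 = 15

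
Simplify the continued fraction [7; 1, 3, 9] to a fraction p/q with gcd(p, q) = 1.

Starting at the tail and folding back:
Start with 9.
3 + 1/(9/1) = 3 + 1/9 = 28/9
1 + 1/(28/9) = 1 + 9/28 = 37/28
7 + 1/(37/28) = 7 + 28/37 = 287/37

287/37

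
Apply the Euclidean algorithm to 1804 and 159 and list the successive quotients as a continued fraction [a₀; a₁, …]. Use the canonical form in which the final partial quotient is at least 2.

[11; 2, 1, 8, 6]

1804 = 11·159 + 55, so a_0 = 11
159 = 2·55 + 49, so a_1 = 2
55 = 1·49 + 6, so a_2 = 1
49 = 8·6 + 1, so a_3 = 8
6 = 6·1 + 0, so a_4 = 6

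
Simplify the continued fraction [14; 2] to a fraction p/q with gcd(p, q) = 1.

a_0 = 14: 14/1
a_1 = 2: 29/2

29/2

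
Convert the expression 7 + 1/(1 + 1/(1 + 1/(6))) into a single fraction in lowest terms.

98/13

Start with 6.
1 + 1/(6/1) = 1 + 1/6 = 7/6
1 + 1/(7/6) = 1 + 6/7 = 13/7
7 + 1/(13/7) = 7 + 7/13 = 98/13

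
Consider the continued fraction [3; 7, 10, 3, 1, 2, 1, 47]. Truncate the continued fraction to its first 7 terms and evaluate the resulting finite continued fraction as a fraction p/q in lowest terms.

3433/1093

Collapse the nested fraction from the inside out:
Start with 1.
2 + 1/(1/1) = 2 + 1/1 = 3/1
1 + 1/(3/1) = 1 + 1/3 = 4/3
3 + 1/(4/3) = 3 + 3/4 = 15/4
10 + 1/(15/4) = 10 + 4/15 = 154/15
7 + 1/(154/15) = 7 + 15/154 = 1093/154
3 + 1/(1093/154) = 3 + 154/1093 = 3433/1093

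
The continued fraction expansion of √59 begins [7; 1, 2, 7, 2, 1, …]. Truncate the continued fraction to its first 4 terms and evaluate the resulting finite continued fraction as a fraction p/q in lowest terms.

Use the convergent recurrence hₖ = aₖ·hₖ₋₁ + hₖ₋₂ (and likewise for the denominators kₖ):
a_0 = 7: 7/1
a_1 = 1: 8/1
a_2 = 2: 23/3
a_3 = 7: 169/22

169/22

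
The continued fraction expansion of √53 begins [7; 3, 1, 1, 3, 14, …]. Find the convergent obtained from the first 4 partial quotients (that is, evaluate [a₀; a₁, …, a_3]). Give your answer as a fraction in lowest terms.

Build up convergents one term at a time:
a_0 = 7: 7/1
a_1 = 3: 22/3
a_2 = 1: 29/4
a_3 = 1: 51/7

51/7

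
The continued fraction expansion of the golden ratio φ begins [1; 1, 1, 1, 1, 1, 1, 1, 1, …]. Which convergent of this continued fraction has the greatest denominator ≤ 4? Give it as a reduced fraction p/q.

5/3

List convergents until the denominator exceeds the bound:
a_0 = 1: 1/1  (≤ bound)
a_1 = 1: 2/1  (≤ bound)
a_2 = 1: 3/2  (≤ bound)
a_3 = 1: 5/3  (≤ bound)
a_4 = 1: 8/5  (> 4, stop)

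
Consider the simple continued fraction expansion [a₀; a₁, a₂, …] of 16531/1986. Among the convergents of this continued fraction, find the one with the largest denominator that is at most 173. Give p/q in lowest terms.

List convergents until the denominator exceeds the bound:
a_0 = 8: 8/1  (≤ bound)
a_1 = 3: 25/3  (≤ bound)
a_2 = 11: 283/34  (≤ bound)
a_3 = 3: 874/105  (≤ bound)
a_4 = 1: 1157/139  (≤ bound)
a_5 = 1: 2031/244  (> 173, stop)

1157/139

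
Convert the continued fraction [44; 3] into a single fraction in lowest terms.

133/3

a_0 = 44: 44/1
a_1 = 3: 133/3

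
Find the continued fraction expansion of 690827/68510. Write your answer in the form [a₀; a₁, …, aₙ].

690827 = 10·68510 + 5727, so a_0 = 10
68510 = 11·5727 + 5513, so a_1 = 11
5727 = 1·5513 + 214, so a_2 = 1
5513 = 25·214 + 163, so a_3 = 25
214 = 1·163 + 51, so a_4 = 1
163 = 3·51 + 10, so a_5 = 3
51 = 5·10 + 1, so a_6 = 5
10 = 10·1 + 0, so a_7 = 10

[10; 11, 1, 25, 1, 3, 5, 10]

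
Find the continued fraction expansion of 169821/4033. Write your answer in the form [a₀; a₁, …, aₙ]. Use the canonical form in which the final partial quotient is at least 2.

[42; 9, 3, 1, 2, 5, 3, 2]

169821 = 42·4033 + 435, so a_0 = 42
4033 = 9·435 + 118, so a_1 = 9
435 = 3·118 + 81, so a_2 = 3
118 = 1·81 + 37, so a_3 = 1
81 = 2·37 + 7, so a_4 = 2
37 = 5·7 + 2, so a_5 = 5
7 = 3·2 + 1, so a_6 = 3
2 = 2·1 + 0, so a_7 = 2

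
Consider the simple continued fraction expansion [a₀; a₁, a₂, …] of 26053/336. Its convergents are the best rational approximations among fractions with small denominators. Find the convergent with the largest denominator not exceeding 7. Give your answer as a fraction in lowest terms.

List convergents until the denominator exceeds the bound:
a_0 = 77: 77/1  (≤ bound)
a_1 = 1: 78/1  (≤ bound)
a_2 = 1: 155/2  (≤ bound)
a_3 = 5: 853/11  (> 7, stop)

155/2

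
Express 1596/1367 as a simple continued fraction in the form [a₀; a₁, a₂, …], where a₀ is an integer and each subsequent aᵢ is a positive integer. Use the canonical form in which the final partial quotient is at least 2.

Run the Euclidean algorithm, recording each quotient:
⌊1596/1367⌋ = 1, remainder 229
⌊1367/229⌋ = 5, remainder 222
⌊229/222⌋ = 1, remainder 7
⌊222/7⌋ = 31, remainder 5
⌊7/5⌋ = 1, remainder 2
⌊5/2⌋ = 2, remainder 1
⌊2/1⌋ = 2, remainder 0

[1; 5, 1, 31, 1, 2, 2]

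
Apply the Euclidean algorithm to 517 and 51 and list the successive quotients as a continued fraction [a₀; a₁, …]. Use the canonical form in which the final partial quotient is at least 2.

[10; 7, 3, 2]

Run the Euclidean algorithm, recording each quotient:
517 = 10·51 + 7, so a_0 = 10
51 = 7·7 + 2, so a_1 = 7
7 = 3·2 + 1, so a_2 = 3
2 = 2·1 + 0, so a_3 = 2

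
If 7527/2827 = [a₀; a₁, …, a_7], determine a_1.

1

7527 ÷ 2827 → quotient 2, remainder 1873
2827 ÷ 1873 → quotient 1, remainder 954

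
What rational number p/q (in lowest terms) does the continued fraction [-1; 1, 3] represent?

Work from the innermost term outward:
Start with 3.
1 + 1/(3/1) = 1 + 1/3 = 4/3
-1 + 1/(4/3) = -1 + 3/4 = -1/4

-1/4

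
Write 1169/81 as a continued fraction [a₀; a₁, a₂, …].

[14; 2, 3, 5, 2]

1169 ÷ 81 → quotient 14, remainder 35
81 ÷ 35 → quotient 2, remainder 11
35 ÷ 11 → quotient 3, remainder 2
11 ÷ 2 → quotient 5, remainder 1
2 ÷ 1 → quotient 2, remainder 0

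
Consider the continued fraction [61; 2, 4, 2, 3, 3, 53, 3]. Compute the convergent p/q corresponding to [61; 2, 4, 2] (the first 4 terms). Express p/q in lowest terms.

Start with 2.
4 + 1/(2/1) = 4 + 1/2 = 9/2
2 + 1/(9/2) = 2 + 2/9 = 20/9
61 + 1/(20/9) = 61 + 9/20 = 1229/20

1229/20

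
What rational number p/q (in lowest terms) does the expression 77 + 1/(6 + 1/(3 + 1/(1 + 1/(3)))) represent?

7253/94

a_0 = 77: 77/1
a_1 = 6: 463/6
a_2 = 3: 1466/19
a_3 = 1: 1929/25
a_4 = 3: 7253/94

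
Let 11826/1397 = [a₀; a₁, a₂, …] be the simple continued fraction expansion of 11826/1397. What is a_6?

1

Repeatedly divide and take the remainder:
11826 = 8·1397 + 650, so a_0 = 8
1397 = 2·650 + 97, so a_1 = 2
650 = 6·97 + 68, so a_2 = 6
97 = 1·68 + 29, so a_3 = 1
68 = 2·29 + 10, so a_4 = 2
29 = 2·10 + 9, so a_5 = 2
10 = 1·9 + 1, so a_6 = 1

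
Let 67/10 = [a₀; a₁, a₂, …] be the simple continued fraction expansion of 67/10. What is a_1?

Apply division with remainder until the remainder is 0:
⌊67/10⌋ = 6, remainder 7
⌊10/7⌋ = 1, remainder 3

1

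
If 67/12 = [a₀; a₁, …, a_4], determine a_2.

1

67 = 5·12 + 7, so a_0 = 5
12 = 1·7 + 5, so a_1 = 1
7 = 1·5 + 2, so a_2 = 1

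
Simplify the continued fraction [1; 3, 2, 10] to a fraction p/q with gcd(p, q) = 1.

94/73

a_0 = 1: 1/1
a_1 = 3: 4/3
a_2 = 2: 9/7
a_3 = 10: 94/73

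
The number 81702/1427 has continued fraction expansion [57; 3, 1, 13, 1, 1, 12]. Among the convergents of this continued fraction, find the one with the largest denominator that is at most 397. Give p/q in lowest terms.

6527/114

a_0 = 57: 57/1  (≤ bound)
a_1 = 3: 172/3  (≤ bound)
a_2 = 1: 229/4  (≤ bound)
a_3 = 13: 3149/55  (≤ bound)
a_4 = 1: 3378/59  (≤ bound)
a_5 = 1: 6527/114  (≤ bound)
a_6 = 12: 81702/1427  (> 397, stop)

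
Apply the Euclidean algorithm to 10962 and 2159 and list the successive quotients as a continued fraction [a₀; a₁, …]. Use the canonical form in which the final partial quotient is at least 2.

⌊10962/2159⌋ = 5, remainder 167
⌊2159/167⌋ = 12, remainder 155
⌊167/155⌋ = 1, remainder 12
⌊155/12⌋ = 12, remainder 11
⌊12/11⌋ = 1, remainder 1
⌊11/1⌋ = 11, remainder 0

[5; 12, 1, 12, 1, 11]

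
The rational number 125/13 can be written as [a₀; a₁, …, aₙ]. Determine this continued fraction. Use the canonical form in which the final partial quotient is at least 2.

⌊125/13⌋ = 9, remainder 8
⌊13/8⌋ = 1, remainder 5
⌊8/5⌋ = 1, remainder 3
⌊5/3⌋ = 1, remainder 2
⌊3/2⌋ = 1, remainder 1
⌊2/1⌋ = 2, remainder 0

[9; 1, 1, 1, 1, 2]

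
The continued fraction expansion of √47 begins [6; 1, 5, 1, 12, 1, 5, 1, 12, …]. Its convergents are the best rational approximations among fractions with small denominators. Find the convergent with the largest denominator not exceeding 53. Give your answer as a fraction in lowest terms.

List convergents until the denominator exceeds the bound:
a_0 = 6: 6/1  (≤ bound)
a_1 = 1: 7/1  (≤ bound)
a_2 = 5: 41/6  (≤ bound)
a_3 = 1: 48/7  (≤ bound)
a_4 = 12: 617/90  (> 53, stop)

48/7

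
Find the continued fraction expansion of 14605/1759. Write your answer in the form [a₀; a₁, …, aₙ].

⌊14605/1759⌋ = 8, remainder 533
⌊1759/533⌋ = 3, remainder 160
⌊533/160⌋ = 3, remainder 53
⌊160/53⌋ = 3, remainder 1
⌊53/1⌋ = 53, remainder 0

[8; 3, 3, 3, 53]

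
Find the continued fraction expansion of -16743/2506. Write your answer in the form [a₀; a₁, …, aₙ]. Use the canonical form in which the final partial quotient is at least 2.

Run the Euclidean algorithm, recording each quotient:
⌊-16743/2506⌋ = -7, remainder 799
⌊2506/799⌋ = 3, remainder 109
⌊799/109⌋ = 7, remainder 36
⌊109/36⌋ = 3, remainder 1
⌊36/1⌋ = 36, remainder 0

[-7; 3, 7, 3, 36]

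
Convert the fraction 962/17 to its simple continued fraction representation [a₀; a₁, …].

[56; 1, 1, 2, 3]

962 ÷ 17 → quotient 56, remainder 10
17 ÷ 10 → quotient 1, remainder 7
10 ÷ 7 → quotient 1, remainder 3
7 ÷ 3 → quotient 2, remainder 1
3 ÷ 1 → quotient 3, remainder 0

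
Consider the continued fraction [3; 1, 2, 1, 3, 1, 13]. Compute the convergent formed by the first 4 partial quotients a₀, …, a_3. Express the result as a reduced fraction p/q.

Build up convergents one term at a time:
a_0 = 3: 3/1
a_1 = 1: 4/1
a_2 = 2: 11/3
a_3 = 1: 15/4

15/4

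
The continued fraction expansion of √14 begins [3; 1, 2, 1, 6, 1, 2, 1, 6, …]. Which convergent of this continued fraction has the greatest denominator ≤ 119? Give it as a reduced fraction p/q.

a_0 = 3: 3/1  (≤ bound)
a_1 = 1: 4/1  (≤ bound)
a_2 = 2: 11/3  (≤ bound)
a_3 = 1: 15/4  (≤ bound)
a_4 = 6: 101/27  (≤ bound)
a_5 = 1: 116/31  (≤ bound)
a_6 = 2: 333/89  (≤ bound)
a_7 = 1: 449/120  (> 119, stop)

333/89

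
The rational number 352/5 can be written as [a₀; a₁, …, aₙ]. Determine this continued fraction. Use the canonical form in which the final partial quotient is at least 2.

Repeatedly divide and take the remainder:
352 = 70·5 + 2, so a_0 = 70
5 = 2·2 + 1, so a_1 = 2
2 = 2·1 + 0, so a_2 = 2

[70; 2, 2]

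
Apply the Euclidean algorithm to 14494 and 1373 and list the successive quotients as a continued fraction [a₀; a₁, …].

⌊14494/1373⌋ = 10, remainder 764
⌊1373/764⌋ = 1, remainder 609
⌊764/609⌋ = 1, remainder 155
⌊609/155⌋ = 3, remainder 144
⌊155/144⌋ = 1, remainder 11
⌊144/11⌋ = 13, remainder 1
⌊11/1⌋ = 11, remainder 0

[10; 1, 1, 3, 1, 13, 11]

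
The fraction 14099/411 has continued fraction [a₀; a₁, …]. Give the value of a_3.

2

14099 ÷ 411 → quotient 34, remainder 125
411 ÷ 125 → quotient 3, remainder 36
125 ÷ 36 → quotient 3, remainder 17
36 ÷ 17 → quotient 2, remainder 2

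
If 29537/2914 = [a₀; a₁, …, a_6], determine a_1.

29537 = 10·2914 + 397, so a_0 = 10
2914 = 7·397 + 135, so a_1 = 7

7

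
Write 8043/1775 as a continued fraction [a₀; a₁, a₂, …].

[4; 1, 1, 7, 2, 55]

Apply division with remainder until the remainder is 0:
8043 = 4·1775 + 943, so a_0 = 4
1775 = 1·943 + 832, so a_1 = 1
943 = 1·832 + 111, so a_2 = 1
832 = 7·111 + 55, so a_3 = 7
111 = 2·55 + 1, so a_4 = 2
55 = 55·1 + 0, so a_5 = 55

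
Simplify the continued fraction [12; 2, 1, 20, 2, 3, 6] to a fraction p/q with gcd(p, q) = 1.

34363/2785

a_0 = 12: 12/1
a_1 = 2: 25/2
a_2 = 1: 37/3
a_3 = 20: 765/62
a_4 = 2: 1567/127
a_5 = 3: 5466/443
a_6 = 6: 34363/2785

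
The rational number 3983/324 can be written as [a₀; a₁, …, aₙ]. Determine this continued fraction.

[12; 3, 2, 2, 3, 2, 2]

3983 = 12·324 + 95, so a_0 = 12
324 = 3·95 + 39, so a_1 = 3
95 = 2·39 + 17, so a_2 = 2
39 = 2·17 + 5, so a_3 = 2
17 = 3·5 + 2, so a_4 = 3
5 = 2·2 + 1, so a_5 = 2
2 = 2·1 + 0, so a_6 = 2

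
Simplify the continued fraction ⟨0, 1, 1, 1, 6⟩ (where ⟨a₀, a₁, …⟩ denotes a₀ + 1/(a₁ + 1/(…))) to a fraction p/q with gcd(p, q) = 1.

Start with 6.
1 + 1/(6/1) = 1 + 1/6 = 7/6
1 + 1/(7/6) = 1 + 6/7 = 13/7
1 + 1/(13/7) = 1 + 7/13 = 20/13
0 + 1/(20/13) = 0 + 13/20 = 13/20

13/20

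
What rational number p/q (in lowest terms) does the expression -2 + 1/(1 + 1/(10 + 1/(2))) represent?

-25/23

Work from the innermost term outward:
Start with 2.
10 + 1/(2/1) = 10 + 1/2 = 21/2
1 + 1/(21/2) = 1 + 2/21 = 23/21
-2 + 1/(23/21) = -2 + 21/23 = -25/23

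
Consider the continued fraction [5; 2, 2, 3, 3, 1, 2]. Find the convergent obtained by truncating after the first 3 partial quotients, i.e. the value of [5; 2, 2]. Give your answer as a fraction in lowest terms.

27/5

Start with 2.
2 + 1/(2/1) = 2 + 1/2 = 5/2
5 + 1/(5/2) = 5 + 2/5 = 27/5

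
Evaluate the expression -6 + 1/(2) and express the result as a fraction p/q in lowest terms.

Build up convergents one term at a time:
a_0 = -6: -6/1
a_1 = 2: -11/2

-11/2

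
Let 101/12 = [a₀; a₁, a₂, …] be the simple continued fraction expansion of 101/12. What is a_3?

2

101 ÷ 12 → quotient 8, remainder 5
12 ÷ 5 → quotient 2, remainder 2
5 ÷ 2 → quotient 2, remainder 1
2 ÷ 1 → quotient 2, remainder 0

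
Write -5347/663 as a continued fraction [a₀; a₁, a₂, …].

[-9; 1, 14, 2, 2, 1, 1, 3]

-5347 ÷ 663 → quotient -9, remainder 620
663 ÷ 620 → quotient 1, remainder 43
620 ÷ 43 → quotient 14, remainder 18
43 ÷ 18 → quotient 2, remainder 7
18 ÷ 7 → quotient 2, remainder 4
7 ÷ 4 → quotient 1, remainder 3
4 ÷ 3 → quotient 1, remainder 1
3 ÷ 1 → quotient 3, remainder 0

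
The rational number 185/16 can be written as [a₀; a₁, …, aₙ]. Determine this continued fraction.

[11; 1, 1, 3, 2]

Repeatedly divide and take the remainder:
185 ÷ 16 → quotient 11, remainder 9
16 ÷ 9 → quotient 1, remainder 7
9 ÷ 7 → quotient 1, remainder 2
7 ÷ 2 → quotient 3, remainder 1
2 ÷ 1 → quotient 2, remainder 0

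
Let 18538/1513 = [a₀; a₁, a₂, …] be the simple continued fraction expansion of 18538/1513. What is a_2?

1

Apply division with remainder until the remainder is 0:
⌊18538/1513⌋ = 12, remainder 382
⌊1513/382⌋ = 3, remainder 367
⌊382/367⌋ = 1, remainder 15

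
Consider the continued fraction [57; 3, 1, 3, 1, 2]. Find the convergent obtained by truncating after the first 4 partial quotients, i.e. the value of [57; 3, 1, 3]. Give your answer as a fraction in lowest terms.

Starting at the tail and folding back:
Start with 3.
1 + 1/(3/1) = 1 + 1/3 = 4/3
3 + 1/(4/3) = 3 + 3/4 = 15/4
57 + 1/(15/4) = 57 + 4/15 = 859/15

859/15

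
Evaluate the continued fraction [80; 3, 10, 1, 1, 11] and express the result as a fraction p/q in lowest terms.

60162/749

Build up convergents one term at a time:
a_0 = 80: 80/1
a_1 = 3: 241/3
a_2 = 10: 2490/31
a_3 = 1: 2731/34
a_4 = 1: 5221/65
a_5 = 11: 60162/749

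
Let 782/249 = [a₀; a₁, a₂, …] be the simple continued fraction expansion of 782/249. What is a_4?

3

Apply division with remainder until the remainder is 0:
⌊782/249⌋ = 3, remainder 35
⌊249/35⌋ = 7, remainder 4
⌊35/4⌋ = 8, remainder 3
⌊4/3⌋ = 1, remainder 1
⌊3/1⌋ = 3, remainder 0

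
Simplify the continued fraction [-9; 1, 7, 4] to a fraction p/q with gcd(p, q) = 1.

a_0 = -9: -9/1
a_1 = 1: -8/1
a_2 = 7: -65/8
a_3 = 4: -268/33

-268/33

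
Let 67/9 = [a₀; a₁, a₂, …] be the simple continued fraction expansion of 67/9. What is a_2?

⌊67/9⌋ = 7, remainder 4
⌊9/4⌋ = 2, remainder 1
⌊4/1⌋ = 4, remainder 0

4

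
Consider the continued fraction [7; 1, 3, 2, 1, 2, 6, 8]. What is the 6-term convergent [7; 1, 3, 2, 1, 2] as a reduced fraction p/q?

272/35

Start with 2.
1 + 1/(2/1) = 1 + 1/2 = 3/2
2 + 1/(3/2) = 2 + 2/3 = 8/3
3 + 1/(8/3) = 3 + 3/8 = 27/8
1 + 1/(27/8) = 1 + 8/27 = 35/27
7 + 1/(35/27) = 7 + 27/35 = 272/35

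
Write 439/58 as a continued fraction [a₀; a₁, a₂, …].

[7; 1, 1, 3, 8]

439 = 7·58 + 33, so a_0 = 7
58 = 1·33 + 25, so a_1 = 1
33 = 1·25 + 8, so a_2 = 1
25 = 3·8 + 1, so a_3 = 3
8 = 8·1 + 0, so a_4 = 8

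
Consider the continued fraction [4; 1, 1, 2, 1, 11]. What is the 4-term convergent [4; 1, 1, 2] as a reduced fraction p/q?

Compute successive convergents:
a_0 = 4: 4/1
a_1 = 1: 5/1
a_2 = 1: 9/2
a_3 = 2: 23/5

23/5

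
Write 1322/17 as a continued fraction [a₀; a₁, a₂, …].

⌊1322/17⌋ = 77, remainder 13
⌊17/13⌋ = 1, remainder 4
⌊13/4⌋ = 3, remainder 1
⌊4/1⌋ = 4, remainder 0

[77; 1, 3, 4]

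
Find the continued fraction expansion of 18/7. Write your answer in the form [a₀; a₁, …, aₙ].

18 = 2·7 + 4, so a_0 = 2
7 = 1·4 + 3, so a_1 = 1
4 = 1·3 + 1, so a_2 = 1
3 = 3·1 + 0, so a_3 = 3

[2; 1, 1, 3]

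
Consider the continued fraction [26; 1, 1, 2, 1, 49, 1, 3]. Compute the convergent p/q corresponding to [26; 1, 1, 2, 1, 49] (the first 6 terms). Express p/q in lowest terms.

9247/348

a_0 = 26: 26/1
a_1 = 1: 27/1
a_2 = 1: 53/2
a_3 = 2: 133/5
a_4 = 1: 186/7
a_5 = 49: 9247/348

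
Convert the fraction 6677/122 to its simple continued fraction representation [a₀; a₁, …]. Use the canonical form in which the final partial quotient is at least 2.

[54; 1, 2, 1, 2, 3, 3]

Apply division with remainder until the remainder is 0:
⌊6677/122⌋ = 54, remainder 89
⌊122/89⌋ = 1, remainder 33
⌊89/33⌋ = 2, remainder 23
⌊33/23⌋ = 1, remainder 10
⌊23/10⌋ = 2, remainder 3
⌊10/3⌋ = 3, remainder 1
⌊3/1⌋ = 3, remainder 0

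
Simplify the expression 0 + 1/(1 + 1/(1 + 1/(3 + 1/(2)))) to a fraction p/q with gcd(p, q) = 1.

9/16

Compute successive convergents:
a_0 = 0: 0/1
a_1 = 1: 1/1
a_2 = 1: 1/2
a_3 = 3: 4/7
a_4 = 2: 9/16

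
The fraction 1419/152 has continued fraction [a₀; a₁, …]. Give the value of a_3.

50

Repeatedly divide and take the remainder:
⌊1419/152⌋ = 9, remainder 51
⌊152/51⌋ = 2, remainder 50
⌊51/50⌋ = 1, remainder 1
⌊50/1⌋ = 50, remainder 0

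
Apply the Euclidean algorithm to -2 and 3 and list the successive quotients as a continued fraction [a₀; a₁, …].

[-1; 3]

⌊-2/3⌋ = -1, remainder 1
⌊3/1⌋ = 3, remainder 0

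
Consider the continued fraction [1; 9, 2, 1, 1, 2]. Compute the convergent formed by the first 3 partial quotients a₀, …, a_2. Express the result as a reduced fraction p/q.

Collapse the nested fraction from the inside out:
Start with 2.
9 + 1/(2/1) = 9 + 1/2 = 19/2
1 + 1/(19/2) = 1 + 2/19 = 21/19

21/19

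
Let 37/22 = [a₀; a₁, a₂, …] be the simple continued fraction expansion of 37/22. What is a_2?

2

37 ÷ 22 → quotient 1, remainder 15
22 ÷ 15 → quotient 1, remainder 7
15 ÷ 7 → quotient 2, remainder 1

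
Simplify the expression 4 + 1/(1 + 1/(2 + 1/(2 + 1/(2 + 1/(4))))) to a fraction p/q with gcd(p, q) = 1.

Start with 4.
2 + 1/(4/1) = 2 + 1/4 = 9/4
2 + 1/(9/4) = 2 + 4/9 = 22/9
2 + 1/(22/9) = 2 + 9/22 = 53/22
1 + 1/(53/22) = 1 + 22/53 = 75/53
4 + 1/(75/53) = 4 + 53/75 = 353/75

353/75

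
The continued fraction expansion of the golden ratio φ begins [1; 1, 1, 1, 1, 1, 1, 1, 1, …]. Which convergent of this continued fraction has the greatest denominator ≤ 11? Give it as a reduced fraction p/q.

13/8

a_0 = 1: 1/1  (≤ bound)
a_1 = 1: 2/1  (≤ bound)
a_2 = 1: 3/2  (≤ bound)
a_3 = 1: 5/3  (≤ bound)
a_4 = 1: 8/5  (≤ bound)
a_5 = 1: 13/8  (≤ bound)
a_6 = 1: 21/13  (> 11, stop)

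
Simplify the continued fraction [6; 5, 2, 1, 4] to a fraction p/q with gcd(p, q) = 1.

464/75

Collapse the nested fraction from the inside out:
Start with 4.
1 + 1/(4/1) = 1 + 1/4 = 5/4
2 + 1/(5/4) = 2 + 4/5 = 14/5
5 + 1/(14/5) = 5 + 5/14 = 75/14
6 + 1/(75/14) = 6 + 14/75 = 464/75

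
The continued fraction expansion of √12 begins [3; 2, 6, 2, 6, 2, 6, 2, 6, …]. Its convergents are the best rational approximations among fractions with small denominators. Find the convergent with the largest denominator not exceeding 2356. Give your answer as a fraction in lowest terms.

1351/390

a_0 = 3: 3/1  (≤ bound)
a_1 = 2: 7/2  (≤ bound)
a_2 = 6: 45/13  (≤ bound)
a_3 = 2: 97/28  (≤ bound)
a_4 = 6: 627/181  (≤ bound)
a_5 = 2: 1351/390  (≤ bound)
a_6 = 6: 8733/2521  (> 2356, stop)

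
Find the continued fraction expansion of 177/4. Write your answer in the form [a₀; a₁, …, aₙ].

Run the Euclidean algorithm, recording each quotient:
177 = 44·4 + 1, so a_0 = 44
4 = 4·1 + 0, so a_1 = 4

[44; 4]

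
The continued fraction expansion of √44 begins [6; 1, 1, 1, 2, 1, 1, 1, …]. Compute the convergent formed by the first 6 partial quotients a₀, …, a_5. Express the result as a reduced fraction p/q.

73/11

a_0 = 6: 6/1
a_1 = 1: 7/1
a_2 = 1: 13/2
a_3 = 1: 20/3
a_4 = 2: 53/8
a_5 = 1: 73/11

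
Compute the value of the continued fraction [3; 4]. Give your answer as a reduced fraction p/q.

13/4

a_0 = 3: 3/1
a_1 = 4: 13/4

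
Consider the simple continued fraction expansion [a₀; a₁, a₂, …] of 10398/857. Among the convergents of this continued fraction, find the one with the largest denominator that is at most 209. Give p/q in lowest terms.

a_0 = 12: 12/1  (≤ bound)
a_1 = 7: 85/7  (≤ bound)
a_2 = 1: 97/8  (≤ bound)
a_3 = 1: 182/15  (≤ bound)
a_4 = 13: 2463/203  (≤ bound)
a_5 = 1: 2645/218  (> 209, stop)

2463/203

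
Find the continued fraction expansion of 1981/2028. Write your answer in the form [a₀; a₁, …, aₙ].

[0; 1, 42, 6, 1, 2, 2]

Run the Euclidean algorithm, recording each quotient:
1981 = 0·2028 + 1981, so a_0 = 0
2028 = 1·1981 + 47, so a_1 = 1
1981 = 42·47 + 7, so a_2 = 42
47 = 6·7 + 5, so a_3 = 6
7 = 1·5 + 2, so a_4 = 1
5 = 2·2 + 1, so a_5 = 2
2 = 2·1 + 0, so a_6 = 2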